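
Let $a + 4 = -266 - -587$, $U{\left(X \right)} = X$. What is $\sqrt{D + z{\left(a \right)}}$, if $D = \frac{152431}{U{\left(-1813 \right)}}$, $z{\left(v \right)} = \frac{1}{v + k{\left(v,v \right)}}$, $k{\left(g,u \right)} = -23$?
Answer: $\frac{i \sqrt{203029878}}{1554} \approx 9.1691 i$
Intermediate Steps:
$a = 317$ ($a = -4 - -321 = -4 + \left(-266 + 587\right) = -4 + 321 = 317$)
$z{\left(v \right)} = \frac{1}{-23 + v}$ ($z{\left(v \right)} = \frac{1}{v - 23} = \frac{1}{-23 + v}$)
$D = - \frac{152431}{1813}$ ($D = \frac{152431}{-1813} = 152431 \left(- \frac{1}{1813}\right) = - \frac{152431}{1813} \approx -84.077$)
$\sqrt{D + z{\left(a \right)}} = \sqrt{- \frac{152431}{1813} + \frac{1}{-23 + 317}} = \sqrt{- \frac{152431}{1813} + \frac{1}{294}} = \sqrt{- \frac{914549}{10878}} = \frac{i \sqrt{203029878}}{1554}$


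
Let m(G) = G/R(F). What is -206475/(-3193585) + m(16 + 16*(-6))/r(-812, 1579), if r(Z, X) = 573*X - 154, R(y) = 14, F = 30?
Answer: 261466408165/4044541910647 ≈ 0.064647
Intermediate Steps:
r(Z, X) = -154 + 573*X
m(G) = G/14
-206475/(-3193585) + m(16 + 16*(-6))/r(-812, 1579) = -206475/(-3193585) + ((16 + 16*(-6))/14)/(-154 + 573*1579) = -206475*(-1/3193585) + ((16 - 96)/14)/(-154 + 904767) = 41295/638717 + ((1/14)*(-80))/904613 = 41295/638717 - 40/7*1/904613 = 41295/638717 - 40/6332291 = 261466408165/4044541910647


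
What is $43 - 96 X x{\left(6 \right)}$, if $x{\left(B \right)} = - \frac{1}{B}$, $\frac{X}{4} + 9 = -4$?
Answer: $-789$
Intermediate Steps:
$X = -52$ ($X = -36 + 4 \left(-4\right) = -36 - 16 = -52$)
$43 - 96 X x{\left(6 \right)} = 43 - 96 \left(- 52 \left(- \frac{1}{6}\right)\right) = 43 - 96 \left(- 52 \left(\left(-1\right) \frac{1}{6}\right)\right) = 43 - 96 \left(\left(-52\right) \left(- \frac{1}{6}\right)\right) = 43 - 832 = -789$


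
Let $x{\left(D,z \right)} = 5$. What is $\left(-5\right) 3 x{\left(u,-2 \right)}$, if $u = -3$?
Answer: $-75$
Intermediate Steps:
$\left(-5\right) 3 x{\left(u,-2 \right)} = \left(-5\right) 3 \cdot 5 = \left(-15\right) 5 = -75$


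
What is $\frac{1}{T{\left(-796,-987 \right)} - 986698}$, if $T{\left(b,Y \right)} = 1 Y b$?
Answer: $- \frac{1}{201046} \approx -4.974 \cdot 10^{-6}$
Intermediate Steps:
$T{\left(b,Y \right)} = Y b$
$\frac{1}{T{\left(-796,-987 \right)} - 986698} = \frac{1}{\left(-987\right) \left(-796\right) - 986698} = \frac{1}{785652 - 986698} = \frac{1}{-201046} = - \frac{1}{201046}$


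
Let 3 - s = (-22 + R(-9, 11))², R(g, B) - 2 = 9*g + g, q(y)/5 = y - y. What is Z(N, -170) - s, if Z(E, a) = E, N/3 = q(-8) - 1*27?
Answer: 12016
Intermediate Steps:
q(y) = 0 (q(y) = 5*(y - y) = 5*0 = 0)
R(g, B) = 2 + 10*g (R(g, B) = 2 + (9*g + g) = 2 + 10*g)
N = -81 (N = 3*(0 - 1*27) = 3*(0 - 27) = 3*(-27) = -81)
s = -12097 (s = 3 - (-22 + (2 + 10*(-9)))² = 3 - (-22 + (2 - 90))² = 3 - (-22 - 88)² = 3 - 1*(-110)² = 3 - 1*12100 = 3 - 12100 = -12097)
Z(N, -170) - s = -81 - 1*(-12097) = -81 + 12097 = 12016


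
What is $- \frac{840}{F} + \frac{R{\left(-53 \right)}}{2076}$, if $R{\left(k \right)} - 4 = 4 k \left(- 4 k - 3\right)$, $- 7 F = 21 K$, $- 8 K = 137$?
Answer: $- \frac{893324}{23701} \approx -37.691$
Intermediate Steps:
$K = - \frac{137}{8}$ ($K = \left(- \frac{1}{8}\right) 137 = - \frac{137}{8} \approx -17.125$)
$F = \frac{411}{8}$ ($F = - \frac{21 \left(- \frac{137}{8}\right)}{7} = \left(- \frac{1}{7}\right) \left(- \frac{2877}{8}\right) = \frac{411}{8} \approx 51.375$)
$R{\left(k \right)} = 4 + 4 k \left(-3 - 4 k\right)$ ($R{\left(k \right)} = 4 + 4 k \left(- 4 k - 3\right) = 4 + 4 k \left(-3 - 4 k\right)$)
$- \frac{840}{F} + \frac{R{\left(-53 \right)}}{2076} = - \frac{840}{\frac{411}{8}} + \frac{4 - 16 \left(-53\right)^{2} - -636}{2076} = \left(-840\right) \frac{8}{411} + \left(4 - 44944 + 636\right) \frac{1}{2076} = - \frac{2240}{137} + \left(4 - 44944 + 636\right) \frac{1}{2076} = - \frac{2240}{137} - \frac{3692}{173} = - \frac{893324}{23701}$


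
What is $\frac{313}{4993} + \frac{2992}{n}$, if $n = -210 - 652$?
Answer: $- \frac{7334625}{2151983} \approx -3.4083$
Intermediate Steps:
$n = -862$ ($n = -210 - 652 = -862$)
$\frac{313}{4993} + \frac{2992}{n} = \frac{313}{4993} + \frac{2992}{-862} = 313 \cdot \frac{1}{4993} + 2992 \left(- \frac{1}{862}\right) = \frac{313}{4993} - \frac{1496}{431} = - \frac{7334625}{2151983}$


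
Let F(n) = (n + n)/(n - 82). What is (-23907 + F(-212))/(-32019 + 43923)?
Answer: -3514117/1749888 ≈ -2.0082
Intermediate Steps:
F(n) = 2*n/(-82 + n) (F(n) = (2*n)/(-82 + n) = 2*n/(-82 + n))
(-23907 + F(-212))/(-32019 + 43923) = (-23907 + 2*(-212)/(-82 - 212))/(-32019 + 43923) = (-23907 + 2*(-212)/(-294))/11904 = (-23907 + 2*(-212)*(-1/294))*(1/11904) = (-23907 + 212/147)*(1/11904) = -3514117/147*1/11904 = -3514117/1749888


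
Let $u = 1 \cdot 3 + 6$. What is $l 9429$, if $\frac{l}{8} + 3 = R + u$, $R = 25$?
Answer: $2338392$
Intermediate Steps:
$u = 9$ ($u = 3 + 6 = 9$)
$l = 248$ ($l = -24 + 8 \left(25 + 9\right) = -24 + 8 \cdot 34 = -24 + 272 = 248$)
$l 9429 = 248 \cdot 9429 = 2338392$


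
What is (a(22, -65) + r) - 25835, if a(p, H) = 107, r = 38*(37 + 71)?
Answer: -21624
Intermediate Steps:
r = 4104 (r = 38*108 = 4104)
(a(22, -65) + r) - 25835 = (107 + 4104) - 25835 = 4211 - 25835 = -21624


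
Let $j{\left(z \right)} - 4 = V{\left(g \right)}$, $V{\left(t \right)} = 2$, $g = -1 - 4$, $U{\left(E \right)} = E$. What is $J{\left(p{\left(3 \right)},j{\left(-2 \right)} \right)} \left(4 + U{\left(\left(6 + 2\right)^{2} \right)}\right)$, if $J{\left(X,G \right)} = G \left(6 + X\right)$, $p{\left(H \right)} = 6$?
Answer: $4896$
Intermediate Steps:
$g = -5$ ($g = -1 - 4 = -5$)
$j{\left(z \right)} = 6$ ($j{\left(z \right)} = 4 + 2 = 6$)
$J{\left(p{\left(3 \right)},j{\left(-2 \right)} \right)} \left(4 + U{\left(\left(6 + 2\right)^{2} \right)}\right) = 6 \left(6 + 6\right) \left(4 + \left(6 + 2\right)^{2}\right) = 6 \cdot 12 \left(4 + 8^{2}\right) = 72 \left(4 + 64\right) = 72 \cdot 68 = 4896$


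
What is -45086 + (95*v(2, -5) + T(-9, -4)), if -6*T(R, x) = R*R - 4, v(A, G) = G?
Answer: -273443/6 ≈ -45574.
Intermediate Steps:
T(R, x) = 2/3 - R**2/6 (T(R, x) = -(R*R - 4)/6 = -(R**2 - 4)/6 = -(-4 + R**2)/6 = 2/3 - R**2/6)
-45086 + (95*v(2, -5) + T(-9, -4)) = -45086 + (95*(-5) + (2/3 - 1/6*(-9)**2)) = -45086 + (-475 + (2/3 - 1/6*81)) = -45086 + (-475 + (2/3 - 27/2)) = -45086 + (-475 - 77/6) = -45086 - 2927/6 = -273443/6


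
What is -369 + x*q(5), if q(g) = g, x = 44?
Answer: -149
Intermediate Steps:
-369 + x*q(5) = -369 + 44*5 = -369 + 220 = -149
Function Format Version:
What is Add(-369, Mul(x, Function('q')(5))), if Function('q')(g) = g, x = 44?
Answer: -149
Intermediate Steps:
Add(-369, Mul(x, Function('q')(5))) = Add(-369, Mul(44, 5)) = Add(-369, 220) = -149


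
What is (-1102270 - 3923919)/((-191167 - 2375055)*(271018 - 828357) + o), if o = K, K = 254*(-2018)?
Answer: -5026189/1430255090686 ≈ -3.5142e-6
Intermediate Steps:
K = -512572
o = -512572
(-1102270 - 3923919)/((-191167 - 2375055)*(271018 - 828357) + o) = (-1102270 - 3923919)/((-191167 - 2375055)*(271018 - 828357) - 512572) = -5026189/(-2566222*(-557339) - 512572) = -5026189/(1430255603258 - 512572) = -5026189/1430255090686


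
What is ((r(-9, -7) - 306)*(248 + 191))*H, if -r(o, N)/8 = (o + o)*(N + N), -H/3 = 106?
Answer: 324155844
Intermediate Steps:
H = -318 (H = -3*106 = -318)
r(o, N) = -32*N*o (r(o, N) = -8*(o + o)*(N + N) = -8*2*o*2*N = -32*N*o)
((r(-9, -7) - 306)*(248 + 191))*H = ((-32*(-7)*(-9) - 306)*(248 + 191))*(-318) = ((-2016 - 306)*439)*(-318) = -2322*439*(-318) = -1019358*(-318) = 324155844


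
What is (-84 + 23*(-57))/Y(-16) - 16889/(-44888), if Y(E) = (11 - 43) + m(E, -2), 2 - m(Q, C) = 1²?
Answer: 2036849/44888 ≈ 45.376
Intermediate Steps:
m(Q, C) = 1 (m(Q, C) = 2 - 1*1² = 2 - 1*1 = 2 - 1 = 1)
Y(E) = -31 (Y(E) = (11 - 43) + 1 = -32 + 1 = -31)
(-84 + 23*(-57))/Y(-16) - 16889/(-44888) = (-84 + 23*(-57))/(-31) - 16889/(-44888) = (-84 - 1311)*(-1/31) - 16889*(-1/44888) = -1395*(-1/31) + 16889/44888 = 45 + 16889/44888 = 2036849/44888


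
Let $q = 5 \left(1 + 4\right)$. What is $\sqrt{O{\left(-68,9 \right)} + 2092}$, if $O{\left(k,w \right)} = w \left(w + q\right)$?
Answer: $\sqrt{2398} \approx 48.969$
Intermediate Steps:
$q = 25$ ($q = 5 \cdot 5 = 25$)
$O{\left(k,w \right)} = w \left(25 + w\right)$ ($O{\left(k,w \right)} = w \left(w + 25\right) = w \left(25 + w\right)$)
$\sqrt{O{\left(-68,9 \right)} + 2092} = \sqrt{9 \left(25 + 9\right) + 2092} = \sqrt{9 \cdot 34 + 2092} = \sqrt{306 + 2092} = \sqrt{2398}$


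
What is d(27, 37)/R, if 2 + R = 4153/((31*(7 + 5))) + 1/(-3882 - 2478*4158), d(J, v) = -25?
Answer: -20494782000/7512549629 ≈ -2.7281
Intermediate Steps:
R = 7512549629/819791280 (R = -2 + (4153/((31*(7 + 5))) + 1/(-3882 - 2478*4158)) = -2 + (4153/((31*12)) + (1/4158)/(-6360)) = -2 + (4153/372 - 1/6360*1/4158) = -2 + (4153*(1/372) - 1/26444880) = -2 + (4153/372 - 1/26444880) = -2 + 9152132189/819791280 = 7512549629/819791280 ≈ 9.1640)
d(27, 37)/R = -25/7512549629/819791280 = -25*819791280/7512549629 = -20494782000/7512549629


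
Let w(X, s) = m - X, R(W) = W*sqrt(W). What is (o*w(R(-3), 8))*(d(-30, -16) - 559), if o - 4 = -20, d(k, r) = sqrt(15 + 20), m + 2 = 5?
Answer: 48*(1 + I*sqrt(3))*(559 - sqrt(35)) ≈ 26548.0 + 45983.0*I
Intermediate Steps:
m = 3 (m = -2 + 5 = 3)
R(W) = W**(3/2)
d(k, r) = sqrt(35)
w(X, s) = 3 - X
o = -16 (o = 4 - 20 = -16)
(o*w(R(-3), 8))*(d(-30, -16) - 559) = (-16*(3 - (-3)**(3/2)))*(sqrt(35) - 559) = (-16*(3 - (-3)*I*sqrt(3)))*(-559 + sqrt(35)) = (-16*(3 + 3*I*sqrt(3)))*(-559 + sqrt(35)) = (-48 - 48*I*sqrt(3))*(-559 + sqrt(35)) = (-559 + sqrt(35))*(-48 - 48*I*sqrt(3))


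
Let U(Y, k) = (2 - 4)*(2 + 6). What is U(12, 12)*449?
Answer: -7184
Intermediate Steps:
U(Y, k) = -16 (U(Y, k) = -2*8 = -16)
U(12, 12)*449 = -16*449 = -7184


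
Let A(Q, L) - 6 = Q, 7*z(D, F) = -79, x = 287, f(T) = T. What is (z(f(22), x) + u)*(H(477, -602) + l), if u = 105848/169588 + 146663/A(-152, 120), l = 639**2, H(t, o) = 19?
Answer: -8981124145866870/21664867 ≈ -4.1455e+8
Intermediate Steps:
z(D, F) = -79/7 (z(D, F) = (1/7)*(-79) = -79/7)
A(Q, L) = 6 + Q
l = 408321
u = -6214207759/6189962 (u = 105848/169588 + 146663/(6 - 152) = 105848*(1/169588) + 146663/(-146) = 26462/42397 + 146663*(-1/146) = 26462/42397 - 146663/146 = -6214207759/6189962 ≈ -1003.9)
(z(f(22), x) + u)*(H(477, -602) + l) = (-79/7 - 6214207759/6189962)*(19 + 408321) = -43988461311/43329734*408340 = -8981124145866870/21664867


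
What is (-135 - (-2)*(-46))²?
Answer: 51529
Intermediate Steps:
(-135 - (-2)*(-46))² = (-135 - 2*46)² = (-135 - 92)² = (-227)² = 51529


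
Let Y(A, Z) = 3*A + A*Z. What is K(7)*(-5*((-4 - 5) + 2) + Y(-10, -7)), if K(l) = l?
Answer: 525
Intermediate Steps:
K(7)*(-5*((-4 - 5) + 2) + Y(-10, -7)) = 7*(-5*((-4 - 5) + 2) - 10*(3 - 7)) = 7*(-5*(-9 + 2) - 10*(-4)) = 7*(-5*(-7) + 40) = 7*(35 + 40) = 7*75 = 525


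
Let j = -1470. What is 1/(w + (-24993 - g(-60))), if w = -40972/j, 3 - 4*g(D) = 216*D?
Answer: -2940/82925281 ≈ -3.5454e-5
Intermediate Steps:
g(D) = 3/4 - 54*D
w = 20486/735 (w = -40972/(-1470) = -40972*(-1/1470) = 20486/735 ≈ 27.872)
1/(w + (-24993 - g(-60))) = 1/(20486/735 + (-24993 - (3/4 - 54*(-60)))) = 1/(20486/735 + (-24993 - (3/4 + 3240))) = 1/(20486/735 + (-24993 - 1*12963/4)) = 1/(20486/735 + (-24993 - 12963/4)) = 1/(20486/735 - 112935/4) = 1/(-82925281/2940) = -2940/82925281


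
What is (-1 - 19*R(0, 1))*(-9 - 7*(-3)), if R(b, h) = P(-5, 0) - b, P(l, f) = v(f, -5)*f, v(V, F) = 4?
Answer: -12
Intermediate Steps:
P(l, f) = 4*f
R(b, h) = -b (R(b, h) = 4*0 - b = 0 - b = -b)
(-1 - 19*R(0, 1))*(-9 - 7*(-3)) = (-1 - (-19)*0)*(-9 - 7*(-3)) = (-1 - 19*0)*(-9 + 21) = (-1 + 0)*12 = -1*12 = -12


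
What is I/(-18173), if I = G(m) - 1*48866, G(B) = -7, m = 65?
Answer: 48873/18173 ≈ 2.6893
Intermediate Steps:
I = -48873 (I = -7 - 1*48866 = -7 - 48866 = -48873)
I/(-18173) = -48873/(-18173) = -48873*(-1/18173) = 48873/18173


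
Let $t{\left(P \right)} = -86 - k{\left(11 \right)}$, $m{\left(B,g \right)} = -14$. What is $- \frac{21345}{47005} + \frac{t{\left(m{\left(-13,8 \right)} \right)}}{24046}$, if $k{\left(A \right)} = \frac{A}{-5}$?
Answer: $- \frac{517200889}{1130282230} \approx -0.45759$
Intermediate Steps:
$k{\left(A \right)} = - \frac{A}{5}$ ($k{\left(A \right)} = A \left(- \frac{1}{5}\right) = - \frac{A}{5}$)
$t{\left(P \right)} = - \frac{419}{5}$ ($t{\left(P \right)} = -86 - \left(- \frac{1}{5}\right) 11 = -86 - - \frac{11}{5} = -86 + \frac{11}{5} = - \frac{419}{5}$)
$- \frac{21345}{47005} + \frac{t{\left(m{\left(-13,8 \right)} \right)}}{24046} = - \frac{21345}{47005} - \frac{419}{5 \cdot 24046} = \left(-21345\right) \frac{1}{47005} - \frac{419}{120230} = - \frac{4269}{9401} - \frac{419}{120230} = - \frac{517200889}{1130282230}$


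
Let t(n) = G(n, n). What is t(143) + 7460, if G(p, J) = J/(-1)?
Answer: 7317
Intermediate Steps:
G(p, J) = -J (G(p, J) = J*(-1) = -J)
t(n) = -n
t(143) + 7460 = -1*143 + 7460 = -143 + 7460 = 7317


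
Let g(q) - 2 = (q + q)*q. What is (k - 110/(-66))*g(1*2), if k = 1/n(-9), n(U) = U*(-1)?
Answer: 160/9 ≈ 17.778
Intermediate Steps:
n(U) = -U
g(q) = 2 + 2*q**2 (g(q) = 2 + (q + q)*q = 2 + (2*q)*q = 2 + 2*q**2)
k = 1/9 (k = 1/(-1*(-9)) = 1/9 ≈ 0.11111)
(k - 110/(-66))*g(1*2) = (1/9 - 110/(-66))*(2 + 2*(1*2)**2) = (1/9 - 110*(-1/66))*(2 + 2*2**2) = (1/9 + 5/3)*(2 + 2*4) = 16*(2 + 8)/9 = (16/9)*10 = 160/9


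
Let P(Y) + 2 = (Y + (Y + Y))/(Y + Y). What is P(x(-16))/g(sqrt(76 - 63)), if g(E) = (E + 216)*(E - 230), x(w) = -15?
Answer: 49667/4933616682 - 7*sqrt(13)/2466808341 ≈ 1.0057e-5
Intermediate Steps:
g(E) = (-230 + E)*(216 + E) (g(E) = (216 + E)*(-230 + E) = (-230 + E)*(216 + E))
P(Y) = -1/2 (P(Y) = -2 + (Y + (Y + Y))/(Y + Y) = -2 + (Y + 2*Y)/((2*Y)) = -2 + (3*Y)*(1/(2*Y)) = -2 + 3/2 = -1/2)
P(x(-16))/g(sqrt(76 - 63)) = -1/(2*(-49680 + (sqrt(76 - 63))**2 - 14*sqrt(76 - 63))) = -1/(2*(-49680 + (sqrt(13))**2 - 14*sqrt(13))) = -1/(2*(-49680 + 13 - 14*sqrt(13))) = -1/(2*(-49667 - 14*sqrt(13)))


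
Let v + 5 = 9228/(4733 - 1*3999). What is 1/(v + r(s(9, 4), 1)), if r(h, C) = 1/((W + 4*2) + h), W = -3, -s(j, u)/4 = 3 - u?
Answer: 3303/25378 ≈ 0.13015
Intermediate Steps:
s(j, u) = -12 + 4*u (s(j, u) = -4*(3 - u) = -12 + 4*u)
r(h, C) = 1/(5 + h) (r(h, C) = 1/((-3 + 4*2) + h) = 1/((-3 + 8) + h) = 1/(5 + h))
v = 2779/367 (v = -5 + 9228/(4733 - 1*3999) = -5 + 9228/(4733 - 3999) = -5 + 9228/734 = -5 + 9228*(1/734) = -5 + 4614/367 = 2779/367 ≈ 7.5722)
1/(v + r(s(9, 4), 1)) = 1/(2779/367 + 1/(5 + (-12 + 4*4))) = 1/(2779/367 + 1/(5 + (-12 + 16))) = 1/(2779/367 + 1/(5 + 4)) = 1/(2779/367 + 1/9) = 1/(2779/367 + ⅑) = 1/(25378/3303) = 3303/25378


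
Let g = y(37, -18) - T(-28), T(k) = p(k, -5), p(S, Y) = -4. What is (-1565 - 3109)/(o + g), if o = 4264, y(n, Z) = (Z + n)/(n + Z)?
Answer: -1558/1423 ≈ -1.0949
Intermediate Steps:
y(n, Z) = 1 (y(n, Z) = (Z + n)/(Z + n) = 1)
T(k) = -4
g = 5 (g = 1 - 1*(-4) = 1 + 4 = 5)
(-1565 - 3109)/(o + g) = (-1565 - 3109)/(4264 + 5) = -4674/4269 = -4674*1/4269 = -1558/1423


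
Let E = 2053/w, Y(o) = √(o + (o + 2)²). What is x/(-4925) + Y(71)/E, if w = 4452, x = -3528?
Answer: 3528/4925 + 133560*√6/2053 ≈ 160.07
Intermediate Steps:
Y(o) = √(o + (2 + o)²)
E = 2053/4452 ≈ 0.46114
x/(-4925) + Y(71)/E = -3528/(-4925) + √(71 + (2 + 71)²)/(2053/4452) = -3528*(-1/4925) + √(71 + 73²)*(4452/2053) = 3528/4925 + √(71 + 5329)*(4452/2053) = 3528/4925 + √5400*(4452/2053) = 3528/4925 + (30*√6)*(4452/2053) = 3528/4925 + 133560*√6/2053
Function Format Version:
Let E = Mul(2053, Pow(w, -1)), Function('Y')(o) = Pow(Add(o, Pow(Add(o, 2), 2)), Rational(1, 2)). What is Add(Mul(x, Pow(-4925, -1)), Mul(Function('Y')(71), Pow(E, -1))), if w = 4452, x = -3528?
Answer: Add(Rational(3528, 4925), Mul(Rational(133560, 2053), Pow(6, Rational(1, 2)))) ≈ 160.07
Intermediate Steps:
Function('Y')(o) = Pow(Add(o, Pow(Add(2, o), 2)), Rational(1, 2))
E = Rational(2053, 4452) (E = Mul(2053, Pow(4452, -1)) = Mul(2053, Rational(1, 4452)) = Rational(2053, 4452) ≈ 0.46114)
Add(Mul(x, Pow(-4925, -1)), Mul(Function('Y')(71), Pow(E, -1))) = Add(Mul(-3528, Pow(-4925, -1)), Mul(Pow(Add(71, Pow(Add(2, 71), 2)), Rational(1, 2)), Pow(Rational(2053, 4452), -1))) = Add(Mul(-3528, Rational(-1, 4925)), Mul(Pow(Add(71, Pow(73, 2)), Rational(1, 2)), Rational(4452, 2053))) = Add(Rational(3528, 4925), Mul(Pow(Add(71, 5329), Rational(1, 2)), Rational(4452, 2053))) = Add(Rational(3528, 4925), Mul(Pow(5400, Rational(1, 2)), Rational(4452, 2053))) = Add(Rational(3528, 4925), Mul(Mul(30, Pow(6, Rational(1, 2))), Rational(4452, 2053))) = Add(Rational(3528, 4925), Mul(Rational(133560, 2053), Pow(6, Rational(1, 2))))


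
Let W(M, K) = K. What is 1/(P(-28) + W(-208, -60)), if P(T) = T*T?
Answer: 1/724 ≈ 0.0013812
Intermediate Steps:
P(T) = T²
1/(P(-28) + W(-208, -60)) = 1/((-28)² - 60) = 1/(784 - 60) = 1/724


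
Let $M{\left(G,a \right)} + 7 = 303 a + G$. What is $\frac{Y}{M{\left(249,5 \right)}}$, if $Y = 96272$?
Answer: $\frac{96272}{1757} \approx 54.793$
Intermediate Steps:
$M{\left(G,a \right)} = -7 + G + 303 a$ ($M{\left(G,a \right)} = -7 + \left(303 a + G\right) = -7 + \left(G + 303 a\right) = -7 + G + 303 a$)
$\frac{Y}{M{\left(249,5 \right)}} = \frac{96272}{-7 + 249 + 303 \cdot 5} = \frac{96272}{-7 + 249 + 1515} = \frac{96272}{1757}$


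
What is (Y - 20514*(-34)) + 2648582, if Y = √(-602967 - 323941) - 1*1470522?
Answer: 1875536 + 2*I*√231727 ≈ 1.8755e+6 + 962.76*I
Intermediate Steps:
Y = -1470522 + 2*I*√231727 (Y = √(-926908) - 1470522 = 2*I*√231727 - 1470522 = -1470522 + 2*I*√231727 ≈ -1.4705e+6 + 962.76*I)
(Y - 20514*(-34)) + 2648582 = ((-1470522 + 2*I*√231727) - 20514*(-34)) + 2648582 = ((-1470522 + 2*I*√231727) + 697476) + 2648582 = (-773046 + 2*I*√231727) + 2648582 = 1875536 + 2*I*√231727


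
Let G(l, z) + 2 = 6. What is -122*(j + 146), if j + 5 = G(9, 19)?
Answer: -17690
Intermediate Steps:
G(l, z) = 4 (G(l, z) = -2 + 6 = 4)
j = -1 (j = -5 + 4 = -1)
-122*(j + 146) = -122*(-1 + 146) = -122*145 = -17690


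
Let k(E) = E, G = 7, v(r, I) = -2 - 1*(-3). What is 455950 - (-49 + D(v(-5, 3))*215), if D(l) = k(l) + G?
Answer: 454279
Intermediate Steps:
v(r, I) = 1 (v(r, I) = -2 + 3 = 1)
D(l) = 7 + l (D(l) = l + 7 = 7 + l)
455950 - (-49 + D(v(-5, 3))*215) = 455950 - (-49 + (7 + 1)*215) = 455950 - (-49 + 8*215) = 455950 - (-49 + 1720) = 455950 - 1*1671 = 455950 - 1671 = 454279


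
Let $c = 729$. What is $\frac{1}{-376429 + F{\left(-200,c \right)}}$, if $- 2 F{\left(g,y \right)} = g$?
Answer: $- \frac{1}{376329} \approx -2.6572 \cdot 10^{-6}$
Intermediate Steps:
$F{\left(g,y \right)} = - \frac{g}{2}$
$\frac{1}{-376429 + F{\left(-200,c \right)}} = \frac{1}{-376429 - -100} = \frac{1}{-376429 + 100} = \frac{1}{-376329} = - \frac{1}{376329}$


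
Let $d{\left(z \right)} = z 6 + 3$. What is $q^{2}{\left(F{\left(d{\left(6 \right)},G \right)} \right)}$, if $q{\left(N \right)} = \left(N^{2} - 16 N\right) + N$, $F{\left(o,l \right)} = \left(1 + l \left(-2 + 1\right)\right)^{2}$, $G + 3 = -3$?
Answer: $2775556$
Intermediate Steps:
$G = -6$ ($G = -3 - 3 = -6$)
$d{\left(z \right)} = 3 + 6 z$ ($d{\left(z \right)} = 6 z + 3 = 3 + 6 z$)
$F{\left(o,l \right)} = \left(1 - l\right)^{2}$ ($F{\left(o,l \right)} = \left(1 + l \left(-1\right)\right)^{2} = \left(1 - l\right)^{2}$)
$q{\left(N \right)} = N^{2} - 15 N$
$q^{2}{\left(F{\left(d{\left(6 \right)},G \right)} \right)} = \left(\left(-1 - 6\right)^{2} \left(-15 + \left(-1 - 6\right)^{2}\right)\right)^{2} = \left(\left(-7\right)^{2} \left(-15 + \left(-7\right)^{2}\right)\right)^{2} = \left(49 \left(-15 + 49\right)\right)^{2} = \left(49 \cdot 34\right)^{2} = 1666^{2} = 2775556$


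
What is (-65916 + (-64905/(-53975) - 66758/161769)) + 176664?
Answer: 193400207994319/1746296355 ≈ 1.1075e+5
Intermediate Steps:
(-65916 + (-64905/(-53975) - 66758/161769)) + 176664 = (-65916 + (-64905*(-1/53975) - 66758*1/161769)) + 176664 = (-65916 + (12981/10795 - 66758/161769)) + 176664 = (-65916 + 1379270779/1746296355) + 176664 = -115107491265401/1746296355 + 176664 = 193400207994319/1746296355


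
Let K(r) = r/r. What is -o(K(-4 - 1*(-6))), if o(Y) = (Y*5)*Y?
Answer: -5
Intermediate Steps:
K(r) = 1
o(Y) = 5*Y² (o(Y) = (5*Y)*Y = 5*Y²)
-o(K(-4 - 1*(-6))) = -5*1² = -5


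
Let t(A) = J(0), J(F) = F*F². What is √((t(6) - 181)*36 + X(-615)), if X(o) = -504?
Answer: 6*I*√195 ≈ 83.785*I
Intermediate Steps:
J(F) = F³
t(A) = 0 (t(A) = 0³ = 0)
√((t(6) - 181)*36 + X(-615)) = √((0 - 181)*36 - 504) = √(-181*36 - 504) = √(-6516 - 504) = √(-7020) = 6*I*√195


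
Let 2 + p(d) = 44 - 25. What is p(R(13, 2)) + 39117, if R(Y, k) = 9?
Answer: 39134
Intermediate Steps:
p(d) = 17 (p(d) = -2 + (44 - 25) = -2 + 19 = 17)
p(R(13, 2)) + 39117 = 17 + 39117 = 39134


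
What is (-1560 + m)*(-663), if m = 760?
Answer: 530400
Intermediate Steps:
(-1560 + m)*(-663) = (-1560 + 760)*(-663) = -800*(-663) = 530400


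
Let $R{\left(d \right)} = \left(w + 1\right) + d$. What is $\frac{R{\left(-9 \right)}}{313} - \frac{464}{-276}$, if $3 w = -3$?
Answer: $\frac{35687}{21597} \approx 1.6524$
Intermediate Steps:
$w = -1$ ($w = \frac{1}{3} \left(-3\right) = -1$)
$R{\left(d \right)} = d$ ($R{\left(d \right)} = \left(-1 + 1\right) + d = 0 + d = d$)
$\frac{R{\left(-9 \right)}}{313} - \frac{464}{-276} = - \frac{9}{313} - \frac{464}{-276} = \left(-9\right) \frac{1}{313} - - \frac{116}{69} = - \frac{9}{313} + \frac{116}{69} = \frac{35687}{21597}$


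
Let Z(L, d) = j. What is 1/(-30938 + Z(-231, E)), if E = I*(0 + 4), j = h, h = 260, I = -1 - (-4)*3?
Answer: -1/30678 ≈ -3.2597e-5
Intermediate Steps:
I = 11 (I = -1 - 1*(-12) = -1 + 12 = 11)
j = 260
E = 44 (E = 11*(0 + 4) = 11*4 = 44)
Z(L, d) = 260
1/(-30938 + Z(-231, E)) = 1/(-30938 + 260) = 1/(-30678) = -1/30678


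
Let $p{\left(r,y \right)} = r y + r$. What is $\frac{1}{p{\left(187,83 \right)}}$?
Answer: $\frac{1}{15708} \approx 6.3662 \cdot 10^{-5}$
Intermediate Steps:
$p{\left(r,y \right)} = r + r y$
$\frac{1}{p{\left(187,83 \right)}} = \frac{1}{187 \left(1 + 83\right)} = \frac{1}{187 \cdot 84} = \frac{1}{15708}$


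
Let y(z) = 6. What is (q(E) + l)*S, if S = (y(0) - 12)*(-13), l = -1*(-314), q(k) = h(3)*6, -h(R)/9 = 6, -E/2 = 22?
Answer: -780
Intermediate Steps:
E = -44 (E = -2*22 = -44)
h(R) = -54 (h(R) = -9*6 = -54)
q(k) = -324 (q(k) = -54*6 = -324)
l = 314
S = 78 (S = (6 - 12)*(-13) = -6*(-13) = 78)
(q(E) + l)*S = (-324 + 314)*78 = -10*78 = -780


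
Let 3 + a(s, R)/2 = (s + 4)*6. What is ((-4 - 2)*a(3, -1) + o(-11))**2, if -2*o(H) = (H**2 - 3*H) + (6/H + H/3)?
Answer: 1283860561/4356 ≈ 2.9473e+5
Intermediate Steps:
a(s, R) = 42 + 12*s (a(s, R) = -6 + 2*((s + 4)*6) = -6 + 2*((4 + s)*6) = -6 + 2*(24 + 6*s) = -6 + (48 + 12*s) = 42 + 12*s)
o(H) = -3/H - H**2/2 + 4*H/3 (o(H) = -((H**2 - 3*H) + (6/H + H/3))/2 = -(H**2 + 6/H - 8*H/3)/2 = -3/H - H**2/2 + 4*H/3)
((-4 - 2)*a(3, -1) + o(-11))**2 = ((-4 - 2)*(42 + 12*3) + (1/6)*(-18 + (-11)**2*(8 - 3*(-11)))/(-11))**2 = (-6*(42 + 36) + (1/6)*(-1/11)*(-18 + 121*(8 + 33)))**2 = (-6*78 + (1/6)*(-1/11)*(-18 + 121*41))**2 = (-468 + (1/6)*(-1/11)*(-18 + 4961))**2 = (-468 + (1/6)*(-1/11)*4943)**2 = (-468 - 4943/66)**2 = (-35831/66)**2 = 1283860561/4356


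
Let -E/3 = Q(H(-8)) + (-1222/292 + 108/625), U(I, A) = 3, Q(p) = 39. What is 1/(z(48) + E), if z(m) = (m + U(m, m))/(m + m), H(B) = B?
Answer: -1460000/152471239 ≈ -0.0095756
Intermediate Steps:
z(m) = (3 + m)/(2*m) (z(m) = (m + 3)/(m + m) = (3 + m)/((2*m)) = (3 + m)*(1/(2*m)) = (3 + m)/(2*m))
E = -9577929/91250 (E = -3*(39 + (-1222/292 + 108/625)) = -3*(39 + (-1222*1/292 + 108*(1/625))) = -3*(39 + (-611/146 + 108/625)) = -3*(39 - 366107/91250) = -3*3192643/91250 = -9577929/91250 ≈ -104.96)
1/(z(48) + E) = 1/((1/2)*(3 + 48)/48 - 9577929/91250) = 1/((1/2)*(1/48)*51 - 9577929/91250) = 1/(17/32 - 9577929/91250) = 1/(-152471239/1460000) = -1460000/152471239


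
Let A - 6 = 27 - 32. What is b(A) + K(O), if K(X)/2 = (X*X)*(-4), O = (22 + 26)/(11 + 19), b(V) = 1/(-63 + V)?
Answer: -31769/1550 ≈ -20.496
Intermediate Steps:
A = 1 (A = 6 + (27 - 32) = 6 - 5 = 1)
O = 8/5 (O = 48/30 = 48*(1/30) = 8/5 ≈ 1.6000)
K(X) = -8*X² (K(X) = 2*((X*X)*(-4)) = 2*(X²*(-4)) = 2*(-4*X²) = -8*X²)
b(A) + K(O) = 1/(-63 + 1) - 8*(8/5)² = 1/(-62) - 8*64/25 = -1/62 - 512/25 = -31769/1550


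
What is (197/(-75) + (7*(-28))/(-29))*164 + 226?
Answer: 1965418/2175 ≈ 903.64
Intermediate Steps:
(197/(-75) + (7*(-28))/(-29))*164 + 226 = (197*(-1/75) - 196*(-1/29))*164 + 226 = (-197/75 + 196/29)*164 + 226 = (8987/2175)*164 + 226 = 1473868/2175 + 226 = 1965418/2175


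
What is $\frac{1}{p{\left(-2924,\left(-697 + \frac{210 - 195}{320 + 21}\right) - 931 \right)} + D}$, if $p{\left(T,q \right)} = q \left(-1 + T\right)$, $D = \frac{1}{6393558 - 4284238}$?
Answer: $\frac{719278120}{3425037933213341} \approx 2.1001 \cdot 10^{-7}$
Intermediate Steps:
$D = \frac{1}{2109320}$ ($D = \frac{1}{6393558 - 4284238} = \frac{1}{2109320} \approx 4.7409 \cdot 10^{-7}$)
$\frac{1}{p{\left(-2924,\left(-697 + \frac{210 - 195}{320 + 21}\right) - 931 \right)} + D} = \frac{1}{\left(\left(-697 + \frac{210 - 195}{320 + 21}\right) - 931\right) \left(-1 - 2924\right) + \frac{1}{2109320}} = \frac{1}{\left(\left(-697 + \frac{15}{341}\right) - 931\right) \left(-2925\right) + \frac{1}{2109320}} = \frac{1}{\left(- \frac{237662}{341} - 931\right) \left(-2925\right) + \frac{1}{2109320}} = \frac{1}{\left(- \frac{555133}{341}\right) \left(-2925\right) + \frac{1}{2109320}} = \frac{1}{\frac{1623764025}{341} + \frac{1}{2109320}} = \frac{1}{\frac{3425037933213341}{719278120}} = \frac{719278120}{3425037933213341}$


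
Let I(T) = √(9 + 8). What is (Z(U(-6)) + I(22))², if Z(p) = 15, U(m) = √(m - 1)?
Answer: (15 + √17)² ≈ 365.69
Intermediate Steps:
U(m) = √(-1 + m)
I(T) = √17
(Z(U(-6)) + I(22))² = (15 + √17)²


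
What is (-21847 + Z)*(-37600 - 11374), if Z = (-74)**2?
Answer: 801753354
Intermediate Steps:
Z = 5476
(-21847 + Z)*(-37600 - 11374) = (-21847 + 5476)*(-37600 - 11374) = -16371*(-48974) = 801753354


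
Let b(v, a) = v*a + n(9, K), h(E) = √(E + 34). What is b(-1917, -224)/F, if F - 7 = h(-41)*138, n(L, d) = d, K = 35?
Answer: 429443/19051 - 8466162*I*√7/19051 ≈ 22.542 - 1175.8*I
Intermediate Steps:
h(E) = √(34 + E)
F = 7 + 138*I*√7 (F = 7 + √(34 - 41)*138 = 7 + √(-7)*138 = 7 + (I*√7)*138 = 7 + 138*I*√7 ≈ 7.0 + 365.11*I)
b(v, a) = 35 + a*v (b(v, a) = v*a + 35 = a*v + 35 = 35 + a*v)
b(-1917, -224)/F = (35 - 224*(-1917))/(7 + 138*I*√7) = (35 + 429408)/(7 + 138*I*√7) = 429443/(7 + 138*I*√7)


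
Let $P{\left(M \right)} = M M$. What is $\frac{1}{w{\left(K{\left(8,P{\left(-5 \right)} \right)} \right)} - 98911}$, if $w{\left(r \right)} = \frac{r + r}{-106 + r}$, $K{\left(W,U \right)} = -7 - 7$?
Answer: $- \frac{30}{2967323} \approx -1.011 \cdot 10^{-5}$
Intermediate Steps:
$P{\left(M \right)} = M^{2}$
$K{\left(W,U \right)} = -14$ ($K{\left(W,U \right)} = -7 - 7 = -14$)
$w{\left(r \right)} = \frac{2 r}{-106 + r}$
$\frac{1}{w{\left(K{\left(8,P{\left(-5 \right)} \right)} \right)} - 98911} = \frac{1}{2 \left(-14\right) \frac{1}{-106 - 14} - 98911} = \frac{1}{2 \left(-14\right) \frac{1}{-120} - 98911} = \frac{1}{2 \left(-14\right) \left(- \frac{1}{120}\right) - 98911} = \frac{1}{\frac{7}{30} - 98911} = \frac{1}{- \frac{2967323}{30}} = - \frac{30}{2967323}$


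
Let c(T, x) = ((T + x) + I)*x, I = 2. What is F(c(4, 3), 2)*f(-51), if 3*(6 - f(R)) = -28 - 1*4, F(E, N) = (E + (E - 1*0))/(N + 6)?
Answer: 225/2 ≈ 112.50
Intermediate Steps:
c(T, x) = x*(2 + T + x) (c(T, x) = ((T + x) + 2)*x = (2 + T + x)*x = x*(2 + T + x))
F(E, N) = 2*E/(6 + N) (F(E, N) = (E + (E + 0))/(6 + N) = (E + E)/(6 + N) = (2*E)/(6 + N) = 2*E/(6 + N))
f(R) = 50/3 (f(R) = 6 - (-28 - 1*4)/3 = 6 - (-28 - 4)/3 = 6 - ⅓*(-32) = 6 + 32/3 = 50/3)
F(c(4, 3), 2)*f(-51) = (2*(3*(2 + 4 + 3))/(6 + 2))*(50/3) = (2*(3*9)/8)*(50/3) = (2*27*(⅛))*(50/3) = (27/4)*(50/3) = 225/2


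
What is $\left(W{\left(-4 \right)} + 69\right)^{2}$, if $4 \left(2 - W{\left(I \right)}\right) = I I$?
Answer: $4489$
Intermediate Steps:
$W{\left(I \right)} = 2 - \frac{I^{2}}{4}$ ($W{\left(I \right)} = 2 - \frac{I I}{4} = 2 - \frac{I^{2}}{4}$)
$\left(W{\left(-4 \right)} + 69\right)^{2} = \left(\left(2 - \frac{\left(-4\right)^{2}}{4}\right) + 69\right)^{2} = \left(\left(2 - 4\right) + 69\right)^{2} = \left(-2 + 69\right)^{2} = 67^{2} = 4489$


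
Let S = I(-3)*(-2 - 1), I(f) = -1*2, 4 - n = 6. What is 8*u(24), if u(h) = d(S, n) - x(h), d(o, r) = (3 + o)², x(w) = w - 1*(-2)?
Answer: 440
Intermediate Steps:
x(w) = 2 + w (x(w) = w + 2 = 2 + w)
n = -2 (n = 4 - 1*6 = 4 - 6 = -2)
I(f) = -2
S = 6 (S = -2*(-2 - 1) = -2*(-3) = 6)
u(h) = 79 - h (u(h) = (3 + 6)² - (2 + h) = 9² + (-2 - h) = 81 + (-2 - h) = 79 - h)
8*u(24) = 8*(79 - 1*24) = 8*(79 - 24) = 8*55 = 440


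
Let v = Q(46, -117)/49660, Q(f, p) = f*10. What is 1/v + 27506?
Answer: 635121/23 ≈ 27614.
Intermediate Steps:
Q(f, p) = 10*f
v = 23/2483 (v = (10*46)/49660 = 460*(1/49660) = 23/2483 ≈ 0.0092630)
1/v + 27506 = 1/(23/2483) + 27506 = 2483/23 + 27506 = 635121/23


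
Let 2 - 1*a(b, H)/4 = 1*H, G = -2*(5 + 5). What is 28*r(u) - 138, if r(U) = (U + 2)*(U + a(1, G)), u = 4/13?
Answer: 940998/169 ≈ 5568.0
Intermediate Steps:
G = -20 (G = -2*10 = -20)
a(b, H) = 8 - 4*H
u = 4/13 (u = 4*(1/13) = 4/13 ≈ 0.30769)
r(U) = (2 + U)*(88 + U) (r(U) = (U + 2)*(U + (8 - 4*(-20))) = (2 + U)*(U + (8 + 80)) = (2 + U)*(U + 88) = (2 + U)*(88 + U))
28*r(u) - 138 = 28*(176 + (4/13)**2 + 90*(4/13)) - 138 = 28*(176 + 16/169 + 360/13) - 138 = 28*(34440/169) - 138 = 964320/169 - 138 = 940998/169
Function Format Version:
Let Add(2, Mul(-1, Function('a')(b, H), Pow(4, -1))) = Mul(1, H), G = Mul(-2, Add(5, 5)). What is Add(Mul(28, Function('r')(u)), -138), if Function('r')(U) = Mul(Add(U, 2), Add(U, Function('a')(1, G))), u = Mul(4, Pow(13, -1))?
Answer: Rational(940998, 169) ≈ 5568.0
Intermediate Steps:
G = -20 (G = Mul(-2, 10) = -20)
Function('a')(b, H) = Add(8, Mul(-4, H)) (Function('a')(b, H) = Add(8, Mul(-4, Mul(1, H))) = Add(8, Mul(-4, H)))
u = Rational(4, 13) (u = Mul(4, Rational(1, 13)) = Rational(4, 13) ≈ 0.30769)
Function('r')(U) = Mul(Add(2, U), Add(88, U)) (Function('r')(U) = Mul(Add(U, 2), Add(U, Add(8, Mul(-4, -20)))) = Mul(Add(2, U), Add(U, Add(8, 80))) = Mul(Add(2, U), Add(U, 88)) = Mul(Add(2, U), Add(88, U)))
Add(Mul(28, Function('r')(u)), -138) = Add(Mul(28, Add(176, Pow(Rational(4, 13), 2), Mul(90, Rational(4, 13)))), -138) = Add(Mul(28, Add(176, Rational(16, 169), Rational(360, 13))), -138) = Add(Mul(28, Rational(34440, 169)), -138) = Add(Rational(964320, 169), -138) = Rational(940998, 169)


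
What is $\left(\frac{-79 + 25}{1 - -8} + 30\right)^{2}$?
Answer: $576$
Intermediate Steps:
$\left(\frac{-79 + 25}{1 - -8} + 30\right)^{2} = \left(- \frac{54}{1 + 8} + 30\right)^{2} = \left(- \frac{54}{9} + 30\right)^{2} = \left(\left(-54\right) \frac{1}{9} + 30\right)^{2} = \left(-6 + 30\right)^{2} = 24^{2} = 576$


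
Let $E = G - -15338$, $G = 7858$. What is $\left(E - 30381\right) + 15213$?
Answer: $8028$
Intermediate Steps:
$E = 23196$ ($E = 7858 - -15338 = 7858 + 15338 = 23196$)
$\left(E - 30381\right) + 15213 = \left(23196 - 30381\right) + 15213 = -7185 + 15213 = 8028$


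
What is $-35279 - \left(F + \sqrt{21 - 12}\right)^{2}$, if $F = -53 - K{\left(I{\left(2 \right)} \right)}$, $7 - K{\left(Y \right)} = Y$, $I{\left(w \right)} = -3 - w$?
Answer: $-39123$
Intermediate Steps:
$K{\left(Y \right)} = 7 - Y$
$F = -65$ ($F = -53 - \left(7 - \left(-3 - 2\right)\right) = -53 - \left(7 - -5\right) = -53 - \left(7 + 5\right) = -53 - 12 = -65$)
$-35279 - \left(F + \sqrt{21 - 12}\right)^{2} = -35279 - \left(-65 + \sqrt{21 - 12}\right)^{2} = -35279 - \left(-65 + \sqrt{9}\right)^{2} = -35279 - \left(-65 + 3\right)^{2} = -35279 - \left(-62\right)^{2} = -35279 - 3844 = -39123$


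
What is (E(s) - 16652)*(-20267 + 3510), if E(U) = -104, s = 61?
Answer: 280780292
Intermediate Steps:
(E(s) - 16652)*(-20267 + 3510) = (-104 - 16652)*(-20267 + 3510) = -16756*(-16757) = 280780292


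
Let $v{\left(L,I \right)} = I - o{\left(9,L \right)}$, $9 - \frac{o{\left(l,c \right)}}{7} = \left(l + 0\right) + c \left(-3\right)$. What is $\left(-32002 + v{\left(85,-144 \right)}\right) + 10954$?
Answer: $-22977$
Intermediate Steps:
$o{\left(l,c \right)} = 63 - 7 l + 21 c$ ($o{\left(l,c \right)} = 63 - 7 \left(\left(l + 0\right) + c \left(-3\right)\right) = 63 - 7 \left(l - 3 c\right) = 63 + \left(- 7 l + 21 c\right) = 63 - 7 l + 21 c$)
$v{\left(L,I \right)} = I - 21 L$ ($v{\left(L,I \right)} = I - \left(63 - 63 + 21 L\right) = I - 21 L$)
$\left(-32002 + v{\left(85,-144 \right)}\right) + 10954 = \left(-32002 - 1929\right) + 10954 = -33931 + 10954 = -22977$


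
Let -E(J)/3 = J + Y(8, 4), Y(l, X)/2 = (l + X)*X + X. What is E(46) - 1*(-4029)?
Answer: 3579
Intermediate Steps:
Y(l, X) = 2*X + 2*X*(X + l) (Y(l, X) = 2*((l + X)*X + X) = 2*((X + l)*X + X) = 2*(X*(X + l) + X) = 2*(X + X*(X + l)) = 2*X + 2*X*(X + l))
E(J) = -312 - 3*J (E(J) = -3*(J + 2*4*(1 + 4 + 8)) = -3*(J + 2*4*13) = -3*(J + 104) = -3*(104 + J) = -312 - 3*J)
E(46) - 1*(-4029) = (-312 - 3*46) - 1*(-4029) = (-312 - 138) + 4029 = -450 + 4029 = 3579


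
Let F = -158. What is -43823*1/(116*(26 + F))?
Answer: 43823/15312 ≈ 2.8620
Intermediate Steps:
-43823*1/(116*(26 + F)) = -43823*1/(116*(26 - 158)) = -43823/(116*(-132)) = -43823/(-15312) = -43823*(-1/15312) = 43823/15312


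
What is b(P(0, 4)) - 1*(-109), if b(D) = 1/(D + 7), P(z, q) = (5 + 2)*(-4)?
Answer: 2288/21 ≈ 108.95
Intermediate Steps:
P(z, q) = -28 (P(z, q) = 7*(-4) = -28)
b(D) = 1/(7 + D)
b(P(0, 4)) - 1*(-109) = 1/(7 - 28) - 1*(-109) = 1/(-21) + 109 = -1/21 + 109 = 2288/21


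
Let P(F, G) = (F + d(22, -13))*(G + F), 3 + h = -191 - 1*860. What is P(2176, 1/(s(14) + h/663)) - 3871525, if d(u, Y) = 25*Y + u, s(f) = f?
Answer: 98868579/484 ≈ 2.0427e+5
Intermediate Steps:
h = -1054 (h = -3 + (-191 - 1*860) = -3 + (-191 - 860) = -3 - 1051 = -1054)
d(u, Y) = u + 25*Y
P(F, G) = (-303 + F)*(F + G) (P(F, G) = (F + (22 + 25*(-13)))*(G + F) = (F + (22 - 325))*(F + G) = (F - 303)*(F + G) = (-303 + F)*(F + G))
P(2176, 1/(s(14) + h/663)) - 3871525 = (2176**2 - 303*2176 - 303/(14 - 1054/663) + 2176/(14 - 1054/663)) - 3871525 = (4734976 - 659328 - 303/(14 - 1054*1/663) + 2176/(14 - 1054*1/663)) - 3871525 = (4734976 - 659328 - 303/(14 - 62/39) + 2176/(14 - 62/39)) - 3871525 = (4734976 - 659328 - 303/484/39 + 2176/(484/39)) - 3871525 = (4734976 - 659328 - 303*39/484 + 2176*(39/484)) - 3871525 = (4734976 - 659328 - 11817/484 + 21216/121) - 3871525 = 1972686679/484 - 3871525 = 98868579/484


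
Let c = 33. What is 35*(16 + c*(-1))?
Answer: -595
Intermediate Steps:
35*(16 + c*(-1)) = 35*(16 + 33*(-1)) = 35*(16 - 33) = 35*(-17) = -595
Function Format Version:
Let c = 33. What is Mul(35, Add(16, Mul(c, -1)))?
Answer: -595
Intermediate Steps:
Mul(35, Add(16, Mul(c, -1))) = Mul(35, Add(16, Mul(33, -1))) = Mul(35, Add(16, -33)) = Mul(35, -17) = -595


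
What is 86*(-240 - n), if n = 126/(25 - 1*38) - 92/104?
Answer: -256495/13 ≈ -19730.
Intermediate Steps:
n = -275/26 (n = 126/(25 - 38) - 92*1/104 = 126/(-13) - 23/26 = 126*(-1/13) - 23/26 = -126/13 - 23/26 = -275/26 ≈ -10.577)
86*(-240 - n) = 86*(-240 - 1*(-275/26)) = 86*(-240 + 275/26) = 86*(-5965/26) = -256495/13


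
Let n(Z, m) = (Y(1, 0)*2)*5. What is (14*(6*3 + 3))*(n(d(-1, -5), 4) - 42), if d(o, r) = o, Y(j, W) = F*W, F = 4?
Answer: -12348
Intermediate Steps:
Y(j, W) = 4*W
n(Z, m) = 0 (n(Z, m) = ((4*0)*2)*5 = (0*2)*5 = 0*5 = 0)
(14*(6*3 + 3))*(n(d(-1, -5), 4) - 42) = (14*(6*3 + 3))*(0 - 42) = (14*(18 + 3))*(-42) = (14*21)*(-42) = 294*(-42) = -12348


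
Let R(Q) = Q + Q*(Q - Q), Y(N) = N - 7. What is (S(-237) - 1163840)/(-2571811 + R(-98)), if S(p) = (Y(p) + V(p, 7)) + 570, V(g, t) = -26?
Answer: 1163540/2571909 ≈ 0.45240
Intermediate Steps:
Y(N) = -7 + N
S(p) = 537 + p (S(p) = ((-7 + p) - 26) + 570 = (-33 + p) + 570 = 537 + p)
R(Q) = Q (R(Q) = Q + Q*0 = Q + 0 = Q)
(S(-237) - 1163840)/(-2571811 + R(-98)) = ((537 - 237) - 1163840)/(-2571811 - 98) = (300 - 1163840)/(-2571909) = -1163540*(-1/2571909) = 1163540/2571909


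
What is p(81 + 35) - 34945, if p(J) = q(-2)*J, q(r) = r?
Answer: -35177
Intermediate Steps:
p(J) = -2*J
p(81 + 35) - 34945 = -2*(81 + 35) - 34945 = -2*116 - 34945 = -232 - 34945 = -35177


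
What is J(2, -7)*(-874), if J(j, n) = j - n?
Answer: -7866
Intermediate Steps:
J(2, -7)*(-874) = (2 - 1*(-7))*(-874) = (2 + 7)*(-874) = 9*(-874) = -7866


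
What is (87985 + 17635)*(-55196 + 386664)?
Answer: 35009650160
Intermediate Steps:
(87985 + 17635)*(-55196 + 386664) = 105620*331468 = 35009650160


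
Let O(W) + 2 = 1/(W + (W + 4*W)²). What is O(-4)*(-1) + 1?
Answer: 1187/396 ≈ 2.9975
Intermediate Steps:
O(W) = -2 + 1/(W + 25*W²) (O(W) = -2 + 1/(W + (W + 4*W)²) = -2 + 1/(W + (5*W)²) = -2 + 1/(W + 25*W²))
O(-4)*(-1) + 1 = ((1 - 50*(-4)² - 2*(-4))/((-4)*(1 + 25*(-4))))*(-1) + 1 = -(1 - 50*16 + 8)/(4*(1 - 100))*(-1) + 1 = -¼*(1 - 800 + 8)/(-99)*(-1) + 1 = -¼*(-1/99)*(-791)*(-1) + 1 = -791/396*(-1) + 1 = 791/396 + 1 = 1187/396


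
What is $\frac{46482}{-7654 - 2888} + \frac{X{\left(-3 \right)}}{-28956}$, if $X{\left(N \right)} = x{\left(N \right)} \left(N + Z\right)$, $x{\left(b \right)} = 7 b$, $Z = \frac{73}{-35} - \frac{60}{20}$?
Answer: $- \frac{374367451}{84792820} \approx -4.4151$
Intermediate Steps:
$Z = - \frac{178}{35}$ ($Z = 73 \left(- \frac{1}{35}\right) - 3 = - \frac{73}{35} - 3 = - \frac{178}{35} \approx -5.0857$)
$X{\left(N \right)} = 7 N \left(- \frac{178}{35} + N\right)$ ($X{\left(N \right)} = 7 N \left(N - \frac{178}{35}\right) = 7 N \left(- \frac{178}{35} + N\right)$)
$\frac{46482}{-7654 - 2888} + \frac{X{\left(-3 \right)}}{-28956} = \frac{46482}{-7654 - 2888} + \frac{\frac{1}{5} \left(-3\right) \left(-178 + 35 \left(-3\right)\right)}{-28956} = \frac{46482}{-7654 - 2888} + \frac{1}{5} \left(-3\right) \left(-178 - 105\right) \left(- \frac{1}{28956}\right) = \frac{46482}{-10542} + \frac{1}{5} \left(-3\right) \left(-283\right) \left(- \frac{1}{28956}\right) = 46482 \left(- \frac{1}{10542}\right) + \frac{849}{5} \left(- \frac{1}{28956}\right) = - \frac{7747}{1757} - \frac{283}{48260} = - \frac{374367451}{84792820}$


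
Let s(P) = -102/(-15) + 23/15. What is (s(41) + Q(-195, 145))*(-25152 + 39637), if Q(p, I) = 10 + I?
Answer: 7097650/3 ≈ 2.3659e+6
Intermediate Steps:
s(P) = 25/3 (s(P) = -102*(-1/15) + 23*(1/15) = 34/5 + 23/15 = 25/3)
(s(41) + Q(-195, 145))*(-25152 + 39637) = (25/3 + (10 + 145))*(-25152 + 39637) = (25/3 + 155)*14485 = (490/3)*14485 = 7097650/3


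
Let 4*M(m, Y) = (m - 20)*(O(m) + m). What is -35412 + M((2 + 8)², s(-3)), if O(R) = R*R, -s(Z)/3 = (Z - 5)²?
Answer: 166588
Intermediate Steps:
s(Z) = -3*(-5 + Z)² (s(Z) = -3*(Z - 5)² = -3*(-5 + Z)²)
O(R) = R²
M(m, Y) = (-20 + m)*(m + m²)/4 (M(m, Y) = ((m - 20)*(m² + m))/4 = ((-20 + m)*(m + m²))/4 = (-20 + m)*(m + m²)/4)
-35412 + M((2 + 8)², s(-3)) = -35412 + (2 + 8)²*(-20 + ((2 + 8)²)² - 19*(2 + 8)²)/4 = -35412 + (¼)*10²*(-20 + (10²)² - 19*10²) = -35412 + (¼)*100*(-20 + 100² - 19*100) = -35412 + (¼)*100*(-20 + 10000 - 1900) = -35412 + (¼)*100*8080 = -35412 + 202000 = 166588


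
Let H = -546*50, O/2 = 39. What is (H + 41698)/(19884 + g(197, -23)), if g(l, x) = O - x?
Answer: 14398/19985 ≈ 0.72044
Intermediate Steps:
O = 78 (O = 2*39 = 78)
H = -27300
g(l, x) = 78 - x
(H + 41698)/(19884 + g(197, -23)) = (-27300 + 41698)/(19884 + (78 - 1*(-23))) = 14398/(19884 + (78 + 23)) = 14398/(19884 + 101) = 14398/19985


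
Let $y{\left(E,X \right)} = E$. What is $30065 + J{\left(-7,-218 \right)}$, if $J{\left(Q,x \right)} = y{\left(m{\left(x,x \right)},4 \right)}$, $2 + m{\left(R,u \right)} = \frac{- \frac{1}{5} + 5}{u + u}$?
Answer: $\frac{16384329}{545} \approx 30063.0$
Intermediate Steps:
$m{\left(R,u \right)} = -2 + \frac{12}{5 u}$ ($m{\left(R,u \right)} = -2 + \frac{- \frac{1}{5} + 5}{u + u} = -2 + \frac{\left(-1\right) \frac{1}{5} + 5}{2 u} = -2 + \left(- \frac{1}{5} + 5\right) \frac{1}{2 u} = -2 + \frac{24 \frac{1}{2 u}}{5} = -2 + \frac{12}{5 u}$)
$J{\left(Q,x \right)} = -2 + \frac{12}{5 x}$
$30065 + J{\left(-7,-218 \right)} = 30065 - \left(2 - \frac{12}{5 \left(-218\right)}\right) = 30065 + \left(-2 + \frac{12}{5} \left(- \frac{1}{218}\right)\right) = 30065 - \frac{1096}{545} = \frac{16384329}{545}$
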